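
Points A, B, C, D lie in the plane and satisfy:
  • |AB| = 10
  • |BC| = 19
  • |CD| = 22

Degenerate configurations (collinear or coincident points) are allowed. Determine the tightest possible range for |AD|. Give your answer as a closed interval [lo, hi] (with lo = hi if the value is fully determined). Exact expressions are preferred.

|AD| ∈ [0, 51]  (≈ [0.0000, 51.0000])

|AB| ∈ {10}
|BC| ∈ {19}
|CD| ∈ {22}
|AC| ∈ [9, 29]
|BD| ∈ [3, 41]
|AD| ∈ [0, 51]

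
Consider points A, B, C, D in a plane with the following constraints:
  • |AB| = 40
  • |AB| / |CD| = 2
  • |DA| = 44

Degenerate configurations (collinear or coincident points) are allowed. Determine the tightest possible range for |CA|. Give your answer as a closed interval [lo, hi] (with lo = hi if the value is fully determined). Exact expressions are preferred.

|AB| ∈ {40}
|AD| ∈ {44}
|CD| ∈ {20}
|BD| ∈ [4, 84]
|AC| ∈ [24, 64]
|BC| ∈ [0, 104]

|CA| ∈ [24, 64]  (≈ [24.0000, 64.0000])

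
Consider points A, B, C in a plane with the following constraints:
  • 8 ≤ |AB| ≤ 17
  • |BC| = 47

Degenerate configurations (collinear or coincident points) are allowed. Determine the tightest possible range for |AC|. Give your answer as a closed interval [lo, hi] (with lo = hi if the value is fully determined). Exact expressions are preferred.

|AB| ∈ [8, 17]
|BC| ∈ {47}
|AC| ∈ [30, 64]

|AC| ∈ [30, 64]  (≈ [30.0000, 64.0000])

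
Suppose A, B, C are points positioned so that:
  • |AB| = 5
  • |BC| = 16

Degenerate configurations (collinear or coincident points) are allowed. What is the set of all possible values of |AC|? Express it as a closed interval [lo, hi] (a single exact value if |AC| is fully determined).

|AC| ∈ [11, 21]  (≈ [11.0000, 21.0000])

|AB| ∈ {5}
|BC| ∈ {16}
|AC| ∈ [11, 21]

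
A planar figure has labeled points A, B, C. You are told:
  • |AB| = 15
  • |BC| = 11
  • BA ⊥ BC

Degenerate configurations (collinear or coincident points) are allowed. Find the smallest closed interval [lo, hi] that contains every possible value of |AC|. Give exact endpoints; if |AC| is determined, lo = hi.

|AB| ∈ {15}
|BC| ∈ {11}
|AC| ∈ {√(346)}

|AC| = √(346)  (≈ 18.6011)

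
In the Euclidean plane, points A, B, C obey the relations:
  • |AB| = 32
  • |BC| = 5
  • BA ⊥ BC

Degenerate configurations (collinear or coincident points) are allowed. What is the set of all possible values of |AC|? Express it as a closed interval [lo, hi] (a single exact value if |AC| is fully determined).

|AB| ∈ {32}
|BC| ∈ {5}
|AC| ∈ {√(1049)}

|AC| = √(1049)  (≈ 32.3883)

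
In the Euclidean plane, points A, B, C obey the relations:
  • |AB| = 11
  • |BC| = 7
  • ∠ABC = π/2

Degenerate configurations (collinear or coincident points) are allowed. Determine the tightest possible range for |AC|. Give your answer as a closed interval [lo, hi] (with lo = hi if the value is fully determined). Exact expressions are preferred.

|AC| = √(170)  (≈ 13.0384)

|AB| ∈ {11}
|BC| ∈ {7}
|AC| ∈ {√(170)}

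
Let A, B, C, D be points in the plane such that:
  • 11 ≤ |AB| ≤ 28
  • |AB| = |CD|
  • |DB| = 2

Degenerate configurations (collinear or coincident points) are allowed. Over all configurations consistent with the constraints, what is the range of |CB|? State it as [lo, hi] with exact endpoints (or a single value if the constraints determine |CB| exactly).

|AB| ∈ [11, 28]
|BD| ∈ {2}
|CD| ∈ [11, 28]
|AD| ∈ [9, 30]
|BC| ∈ [9, 30]
|AC| ∈ [0, 58]

|CB| ∈ [9, 30]  (≈ [9.0000, 30.0000])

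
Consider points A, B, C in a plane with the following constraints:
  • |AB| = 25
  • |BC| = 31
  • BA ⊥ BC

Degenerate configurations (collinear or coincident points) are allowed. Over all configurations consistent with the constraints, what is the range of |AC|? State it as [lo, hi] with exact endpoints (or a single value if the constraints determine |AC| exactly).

|AC| = √(1586)  (≈ 39.8246)

|AB| ∈ {25}
|BC| ∈ {31}
|AC| ∈ {√(1586)}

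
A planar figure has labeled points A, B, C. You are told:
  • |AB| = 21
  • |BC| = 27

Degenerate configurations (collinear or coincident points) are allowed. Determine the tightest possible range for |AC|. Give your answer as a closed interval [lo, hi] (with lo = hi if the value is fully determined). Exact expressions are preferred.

|AB| ∈ {21}
|BC| ∈ {27}
|AC| ∈ [6, 48]

|AC| ∈ [6, 48]  (≈ [6.0000, 48.0000])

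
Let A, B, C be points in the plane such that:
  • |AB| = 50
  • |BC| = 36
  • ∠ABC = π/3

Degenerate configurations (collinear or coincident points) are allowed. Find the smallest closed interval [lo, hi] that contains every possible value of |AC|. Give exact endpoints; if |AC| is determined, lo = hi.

|AB| ∈ {50}
|BC| ∈ {36}
|AC| ∈ {2·√(499)}

|AC| = 2·√(499)  (≈ 44.6766)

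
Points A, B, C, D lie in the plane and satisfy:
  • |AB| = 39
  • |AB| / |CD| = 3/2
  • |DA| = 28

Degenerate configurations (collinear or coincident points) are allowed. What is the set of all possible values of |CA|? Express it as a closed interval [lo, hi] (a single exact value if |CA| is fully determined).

|CA| ∈ [2, 54]  (≈ [2.0000, 54.0000])

|AB| ∈ {39}
|AD| ∈ {28}
|CD| ∈ {26}
|BD| ∈ [11, 67]
|AC| ∈ [2, 54]
|BC| ∈ [0, 93]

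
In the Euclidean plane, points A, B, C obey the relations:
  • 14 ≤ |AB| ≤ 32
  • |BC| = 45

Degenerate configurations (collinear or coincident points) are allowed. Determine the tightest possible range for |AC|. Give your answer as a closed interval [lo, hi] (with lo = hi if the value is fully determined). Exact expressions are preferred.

|AC| ∈ [13, 77]  (≈ [13.0000, 77.0000])

|AB| ∈ [14, 32]
|BC| ∈ {45}
|AC| ∈ [13, 77]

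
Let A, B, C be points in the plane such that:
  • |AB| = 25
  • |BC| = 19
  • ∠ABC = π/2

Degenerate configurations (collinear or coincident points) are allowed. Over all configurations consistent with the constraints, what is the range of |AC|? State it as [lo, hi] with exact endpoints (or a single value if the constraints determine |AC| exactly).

|AC| = √(986)  (≈ 31.4006)

|AB| ∈ {25}
|BC| ∈ {19}
|AC| ∈ {√(986)}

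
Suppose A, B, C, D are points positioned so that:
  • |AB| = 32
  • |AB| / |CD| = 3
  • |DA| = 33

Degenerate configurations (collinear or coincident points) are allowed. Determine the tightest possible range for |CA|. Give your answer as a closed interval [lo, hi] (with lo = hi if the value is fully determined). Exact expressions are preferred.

|CA| ∈ [67/3, 131/3]  (≈ [22.3333, 43.6667])

|AB| ∈ {32}
|AD| ∈ {33}
|CD| ∈ {32/3}
|BD| ∈ [1, 65]
|AC| ∈ [67/3, 131/3]
|BC| ∈ [0, 227/3]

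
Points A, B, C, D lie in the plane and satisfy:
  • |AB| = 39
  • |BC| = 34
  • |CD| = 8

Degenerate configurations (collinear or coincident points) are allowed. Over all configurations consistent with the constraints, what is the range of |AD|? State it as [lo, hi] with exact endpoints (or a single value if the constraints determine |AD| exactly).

|AD| ∈ [0, 81]  (≈ [0.0000, 81.0000])

|AB| ∈ {39}
|BC| ∈ {34}
|CD| ∈ {8}
|AC| ∈ [5, 73]
|BD| ∈ [26, 42]
|AD| ∈ [0, 81]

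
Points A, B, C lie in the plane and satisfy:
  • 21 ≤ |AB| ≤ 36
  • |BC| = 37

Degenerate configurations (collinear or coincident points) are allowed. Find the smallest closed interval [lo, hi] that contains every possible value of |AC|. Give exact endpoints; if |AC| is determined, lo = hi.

|AC| ∈ [1, 73]  (≈ [1.0000, 73.0000])

|AB| ∈ [21, 36]
|BC| ∈ {37}
|AC| ∈ [1, 73]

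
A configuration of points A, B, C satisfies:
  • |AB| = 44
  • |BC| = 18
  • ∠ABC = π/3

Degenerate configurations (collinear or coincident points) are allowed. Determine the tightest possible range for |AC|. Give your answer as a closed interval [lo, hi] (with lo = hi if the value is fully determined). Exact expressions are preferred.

|AC| = 2·√(367)  (≈ 38.3145)

|AB| ∈ {44}
|BC| ∈ {18}
|AC| ∈ {2·√(367)}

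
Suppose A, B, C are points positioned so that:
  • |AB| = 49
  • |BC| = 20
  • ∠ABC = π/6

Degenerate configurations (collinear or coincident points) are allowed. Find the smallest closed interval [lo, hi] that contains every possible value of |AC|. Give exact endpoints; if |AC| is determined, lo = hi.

|AC| = √(2801 - 980·√(3))  (≈ 33.2203)

|AB| ∈ {49}
|BC| ∈ {20}
|AC| ∈ {√(2801 - 980·√(3))}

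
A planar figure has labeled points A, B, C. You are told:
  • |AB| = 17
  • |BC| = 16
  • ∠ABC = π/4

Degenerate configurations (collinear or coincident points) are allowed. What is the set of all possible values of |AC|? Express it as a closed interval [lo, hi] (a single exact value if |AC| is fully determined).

|AB| ∈ {17}
|BC| ∈ {16}
|AC| ∈ {√(545 - 272·√(2))}

|AC| = √(545 - 272·√(2))  (≈ 12.6623)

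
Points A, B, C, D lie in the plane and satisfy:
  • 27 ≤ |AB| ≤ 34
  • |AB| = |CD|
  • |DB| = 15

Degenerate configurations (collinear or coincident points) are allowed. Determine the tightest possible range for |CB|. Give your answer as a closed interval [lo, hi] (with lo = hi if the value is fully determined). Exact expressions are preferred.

|AB| ∈ [27, 34]
|BD| ∈ {15}
|CD| ∈ [27, 34]
|AD| ∈ [12, 49]
|BC| ∈ [12, 49]
|AC| ∈ [0, 83]

|CB| ∈ [12, 49]  (≈ [12.0000, 49.0000])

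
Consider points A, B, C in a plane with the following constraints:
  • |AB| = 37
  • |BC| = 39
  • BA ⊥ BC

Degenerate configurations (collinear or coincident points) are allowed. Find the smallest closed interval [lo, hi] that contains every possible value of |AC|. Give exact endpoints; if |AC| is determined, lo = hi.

|AB| ∈ {37}
|BC| ∈ {39}
|AC| ∈ {17·√(10)}

|AC| = 17·√(10)  (≈ 53.7587)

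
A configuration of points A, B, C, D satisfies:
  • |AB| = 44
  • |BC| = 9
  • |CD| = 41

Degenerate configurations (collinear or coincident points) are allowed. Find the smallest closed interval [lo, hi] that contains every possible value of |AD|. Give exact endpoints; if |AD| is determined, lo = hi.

|AB| ∈ {44}
|BC| ∈ {9}
|CD| ∈ {41}
|AC| ∈ [35, 53]
|BD| ∈ [32, 50]
|AD| ∈ [0, 94]

|AD| ∈ [0, 94]  (≈ [0.0000, 94.0000])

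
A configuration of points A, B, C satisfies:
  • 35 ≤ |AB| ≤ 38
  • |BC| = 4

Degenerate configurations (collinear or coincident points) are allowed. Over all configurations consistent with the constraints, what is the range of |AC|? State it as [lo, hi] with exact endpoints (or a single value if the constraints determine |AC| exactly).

|AB| ∈ [35, 38]
|BC| ∈ {4}
|AC| ∈ [31, 42]

|AC| ∈ [31, 42]  (≈ [31.0000, 42.0000])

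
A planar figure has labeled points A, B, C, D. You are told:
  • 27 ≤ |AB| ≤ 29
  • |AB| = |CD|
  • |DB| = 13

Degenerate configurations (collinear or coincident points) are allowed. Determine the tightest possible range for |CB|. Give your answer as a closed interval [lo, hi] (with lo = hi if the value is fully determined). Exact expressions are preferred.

|CB| ∈ [14, 42]  (≈ [14.0000, 42.0000])

|AB| ∈ [27, 29]
|BD| ∈ {13}
|CD| ∈ [27, 29]
|AD| ∈ [14, 42]
|BC| ∈ [14, 42]
|AC| ∈ [0, 71]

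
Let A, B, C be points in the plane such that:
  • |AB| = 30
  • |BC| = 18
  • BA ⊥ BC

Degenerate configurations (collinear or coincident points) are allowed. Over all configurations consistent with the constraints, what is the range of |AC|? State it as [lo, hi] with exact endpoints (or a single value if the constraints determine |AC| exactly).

|AB| ∈ {30}
|BC| ∈ {18}
|AC| ∈ {6·√(34)}

|AC| = 6·√(34)  (≈ 34.9857)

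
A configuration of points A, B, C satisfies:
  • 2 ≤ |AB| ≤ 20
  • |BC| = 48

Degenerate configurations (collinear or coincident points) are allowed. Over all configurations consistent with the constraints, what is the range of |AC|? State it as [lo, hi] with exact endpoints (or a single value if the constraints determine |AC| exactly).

|AB| ∈ [2, 20]
|BC| ∈ {48}
|AC| ∈ [28, 68]

|AC| ∈ [28, 68]  (≈ [28.0000, 68.0000])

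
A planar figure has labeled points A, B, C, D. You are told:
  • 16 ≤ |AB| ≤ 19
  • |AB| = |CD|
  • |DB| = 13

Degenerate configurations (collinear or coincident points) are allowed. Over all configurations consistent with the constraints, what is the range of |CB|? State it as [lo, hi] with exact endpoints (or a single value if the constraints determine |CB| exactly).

|CB| ∈ [3, 32]  (≈ [3.0000, 32.0000])

|AB| ∈ [16, 19]
|BD| ∈ {13}
|CD| ∈ [16, 19]
|AD| ∈ [3, 32]
|BC| ∈ [3, 32]
|AC| ∈ [0, 51]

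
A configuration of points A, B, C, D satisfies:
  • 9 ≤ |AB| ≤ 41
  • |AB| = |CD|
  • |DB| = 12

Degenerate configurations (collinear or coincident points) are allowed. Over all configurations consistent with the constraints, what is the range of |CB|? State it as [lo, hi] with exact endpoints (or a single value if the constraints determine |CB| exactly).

|AB| ∈ [9, 41]
|BD| ∈ {12}
|CD| ∈ [9, 41]
|AD| ∈ [0, 53]
|BC| ∈ [0, 53]
|AC| ∈ [0, 94]

|CB| ∈ [0, 53]  (≈ [0.0000, 53.0000])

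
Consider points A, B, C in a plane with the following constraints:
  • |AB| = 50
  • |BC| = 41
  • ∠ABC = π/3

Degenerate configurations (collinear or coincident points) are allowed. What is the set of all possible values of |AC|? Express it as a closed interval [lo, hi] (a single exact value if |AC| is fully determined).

|AB| ∈ {50}
|BC| ∈ {41}
|AC| ∈ {√(2131)}

|AC| = √(2131)  (≈ 46.1628)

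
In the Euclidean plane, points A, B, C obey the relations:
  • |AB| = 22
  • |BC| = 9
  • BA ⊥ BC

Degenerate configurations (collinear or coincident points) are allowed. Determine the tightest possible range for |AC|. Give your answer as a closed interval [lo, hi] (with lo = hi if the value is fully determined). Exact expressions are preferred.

|AB| ∈ {22}
|BC| ∈ {9}
|AC| ∈ {√(565)}

|AC| = √(565)  (≈ 23.7697)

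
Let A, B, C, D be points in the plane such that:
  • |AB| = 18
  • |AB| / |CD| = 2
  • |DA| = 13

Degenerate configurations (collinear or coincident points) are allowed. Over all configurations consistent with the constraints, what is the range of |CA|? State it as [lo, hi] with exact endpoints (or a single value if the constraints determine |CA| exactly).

|CA| ∈ [4, 22]  (≈ [4.0000, 22.0000])

|AB| ∈ {18}
|AD| ∈ {13}
|CD| ∈ {9}
|BD| ∈ [5, 31]
|AC| ∈ [4, 22]
|BC| ∈ [0, 40]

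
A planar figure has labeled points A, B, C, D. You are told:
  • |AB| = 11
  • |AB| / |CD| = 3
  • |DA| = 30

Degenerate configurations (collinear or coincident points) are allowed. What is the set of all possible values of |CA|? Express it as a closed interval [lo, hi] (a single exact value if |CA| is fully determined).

|AB| ∈ {11}
|AD| ∈ {30}
|CD| ∈ {11/3}
|BD| ∈ [19, 41]
|AC| ∈ [79/3, 101/3]
|BC| ∈ [46/3, 134/3]

|CA| ∈ [79/3, 101/3]  (≈ [26.3333, 33.6667])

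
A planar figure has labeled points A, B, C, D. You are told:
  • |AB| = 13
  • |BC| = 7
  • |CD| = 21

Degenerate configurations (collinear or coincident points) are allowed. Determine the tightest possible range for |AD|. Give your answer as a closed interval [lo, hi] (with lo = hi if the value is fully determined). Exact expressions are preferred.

|AD| ∈ [1, 41]  (≈ [1.0000, 41.0000])

|AB| ∈ {13}
|BC| ∈ {7}
|CD| ∈ {21}
|AC| ∈ [6, 20]
|BD| ∈ [14, 28]
|AD| ∈ [1, 41]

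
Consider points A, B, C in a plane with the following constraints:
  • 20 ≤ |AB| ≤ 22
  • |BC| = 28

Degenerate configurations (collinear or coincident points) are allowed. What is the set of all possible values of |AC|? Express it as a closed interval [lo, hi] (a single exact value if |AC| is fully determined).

|AC| ∈ [6, 50]  (≈ [6.0000, 50.0000])

|AB| ∈ [20, 22]
|BC| ∈ {28}
|AC| ∈ [6, 50]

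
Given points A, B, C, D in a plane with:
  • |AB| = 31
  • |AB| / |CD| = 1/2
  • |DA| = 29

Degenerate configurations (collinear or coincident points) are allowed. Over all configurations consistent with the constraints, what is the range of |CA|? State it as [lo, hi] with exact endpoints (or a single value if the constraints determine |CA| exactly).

|AB| ∈ {31}
|AD| ∈ {29}
|CD| ∈ {62}
|BD| ∈ [2, 60]
|AC| ∈ [33, 91]
|BC| ∈ [2, 122]

|CA| ∈ [33, 91]  (≈ [33.0000, 91.0000])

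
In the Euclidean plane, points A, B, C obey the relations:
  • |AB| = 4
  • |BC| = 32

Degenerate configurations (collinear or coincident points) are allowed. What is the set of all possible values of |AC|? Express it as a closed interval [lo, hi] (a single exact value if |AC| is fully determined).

|AB| ∈ {4}
|BC| ∈ {32}
|AC| ∈ [28, 36]

|AC| ∈ [28, 36]  (≈ [28.0000, 36.0000])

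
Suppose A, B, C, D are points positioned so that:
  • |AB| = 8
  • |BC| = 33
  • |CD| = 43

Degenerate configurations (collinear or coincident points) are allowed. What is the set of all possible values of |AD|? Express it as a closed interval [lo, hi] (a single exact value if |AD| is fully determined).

|AD| ∈ [2, 84]  (≈ [2.0000, 84.0000])

|AB| ∈ {8}
|BC| ∈ {33}
|CD| ∈ {43}
|AC| ∈ [25, 41]
|BD| ∈ [10, 76]
|AD| ∈ [2, 84]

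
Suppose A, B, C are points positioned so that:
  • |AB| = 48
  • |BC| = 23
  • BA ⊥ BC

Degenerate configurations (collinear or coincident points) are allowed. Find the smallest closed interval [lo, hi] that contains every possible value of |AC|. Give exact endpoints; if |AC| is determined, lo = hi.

|AC| = √(2833)  (≈ 53.2259)

|AB| ∈ {48}
|BC| ∈ {23}
|AC| ∈ {√(2833)}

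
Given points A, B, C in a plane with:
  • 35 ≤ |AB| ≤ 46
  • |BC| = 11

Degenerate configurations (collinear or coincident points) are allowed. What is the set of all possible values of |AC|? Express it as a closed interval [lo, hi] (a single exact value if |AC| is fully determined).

|AB| ∈ [35, 46]
|BC| ∈ {11}
|AC| ∈ [24, 57]

|AC| ∈ [24, 57]  (≈ [24.0000, 57.0000])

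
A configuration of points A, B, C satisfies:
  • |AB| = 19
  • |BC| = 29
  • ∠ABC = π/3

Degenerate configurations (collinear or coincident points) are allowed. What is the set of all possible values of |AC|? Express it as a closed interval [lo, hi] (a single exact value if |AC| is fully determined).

|AB| ∈ {19}
|BC| ∈ {29}
|AC| ∈ {√(651)}

|AC| = √(651)  (≈ 25.5147)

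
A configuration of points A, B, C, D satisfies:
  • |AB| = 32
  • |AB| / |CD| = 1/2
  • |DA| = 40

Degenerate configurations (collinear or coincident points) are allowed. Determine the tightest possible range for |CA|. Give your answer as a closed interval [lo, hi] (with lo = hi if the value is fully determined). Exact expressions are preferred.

|AB| ∈ {32}
|AD| ∈ {40}
|CD| ∈ {64}
|BD| ∈ [8, 72]
|AC| ∈ [24, 104]
|BC| ∈ [0, 136]

|CA| ∈ [24, 104]  (≈ [24.0000, 104.0000])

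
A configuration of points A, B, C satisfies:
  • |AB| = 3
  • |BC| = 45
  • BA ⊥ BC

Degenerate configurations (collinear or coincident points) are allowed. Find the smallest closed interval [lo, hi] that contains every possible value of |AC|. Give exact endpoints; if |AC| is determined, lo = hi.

|AC| = 3·√(226)  (≈ 45.0999)

|AB| ∈ {3}
|BC| ∈ {45}
|AC| ∈ {3·√(226)}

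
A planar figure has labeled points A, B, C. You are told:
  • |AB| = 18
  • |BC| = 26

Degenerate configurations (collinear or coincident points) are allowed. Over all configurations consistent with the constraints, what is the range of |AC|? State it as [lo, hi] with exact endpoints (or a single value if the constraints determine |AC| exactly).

|AC| ∈ [8, 44]  (≈ [8.0000, 44.0000])

|AB| ∈ {18}
|BC| ∈ {26}
|AC| ∈ [8, 44]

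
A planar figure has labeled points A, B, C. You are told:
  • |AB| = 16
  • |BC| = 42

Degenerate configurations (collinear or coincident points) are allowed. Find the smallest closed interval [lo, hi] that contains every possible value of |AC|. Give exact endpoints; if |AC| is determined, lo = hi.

|AC| ∈ [26, 58]  (≈ [26.0000, 58.0000])

|AB| ∈ {16}
|BC| ∈ {42}
|AC| ∈ [26, 58]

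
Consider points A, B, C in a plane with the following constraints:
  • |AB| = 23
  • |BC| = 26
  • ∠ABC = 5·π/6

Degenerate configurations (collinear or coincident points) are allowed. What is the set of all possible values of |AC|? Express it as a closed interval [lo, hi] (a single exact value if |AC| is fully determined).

|AB| ∈ {23}
|BC| ∈ {26}
|AC| ∈ {√(598·√(3) + 1205)}

|AC| = √(598·√(3) + 1205)  (≈ 47.3367)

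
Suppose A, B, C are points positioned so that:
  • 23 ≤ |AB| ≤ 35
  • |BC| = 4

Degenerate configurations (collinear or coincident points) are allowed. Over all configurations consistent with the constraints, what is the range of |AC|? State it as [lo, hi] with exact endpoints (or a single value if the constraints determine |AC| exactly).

|AC| ∈ [19, 39]  (≈ [19.0000, 39.0000])

|AB| ∈ [23, 35]
|BC| ∈ {4}
|AC| ∈ [19, 39]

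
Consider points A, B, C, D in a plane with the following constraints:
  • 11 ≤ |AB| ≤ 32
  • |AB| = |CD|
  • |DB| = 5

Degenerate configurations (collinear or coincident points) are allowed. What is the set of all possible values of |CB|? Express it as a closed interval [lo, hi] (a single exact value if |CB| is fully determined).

|CB| ∈ [6, 37]  (≈ [6.0000, 37.0000])

|AB| ∈ [11, 32]
|BD| ∈ {5}
|CD| ∈ [11, 32]
|AD| ∈ [6, 37]
|BC| ∈ [6, 37]
|AC| ∈ [0, 69]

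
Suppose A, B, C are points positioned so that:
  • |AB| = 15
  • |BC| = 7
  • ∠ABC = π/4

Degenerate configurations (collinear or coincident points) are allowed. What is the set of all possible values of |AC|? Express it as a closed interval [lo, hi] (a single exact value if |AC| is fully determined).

|AC| = √(274 - 105·√(2))  (≈ 11.2030)

|AB| ∈ {15}
|BC| ∈ {7}
|AC| ∈ {√(274 - 105·√(2))}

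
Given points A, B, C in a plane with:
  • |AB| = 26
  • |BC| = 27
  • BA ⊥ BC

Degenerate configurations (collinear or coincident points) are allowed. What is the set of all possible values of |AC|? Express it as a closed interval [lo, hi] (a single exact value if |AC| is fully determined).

|AB| ∈ {26}
|BC| ∈ {27}
|AC| ∈ {√(1405)}

|AC| = √(1405)  (≈ 37.4833)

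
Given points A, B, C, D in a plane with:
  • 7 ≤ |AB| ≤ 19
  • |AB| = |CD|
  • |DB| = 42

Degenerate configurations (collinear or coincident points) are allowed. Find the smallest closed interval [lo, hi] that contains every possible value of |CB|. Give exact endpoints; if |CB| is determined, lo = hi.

|AB| ∈ [7, 19]
|BD| ∈ {42}
|CD| ∈ [7, 19]
|AD| ∈ [23, 61]
|BC| ∈ [23, 61]
|AC| ∈ [4, 80]

|CB| ∈ [23, 61]  (≈ [23.0000, 61.0000])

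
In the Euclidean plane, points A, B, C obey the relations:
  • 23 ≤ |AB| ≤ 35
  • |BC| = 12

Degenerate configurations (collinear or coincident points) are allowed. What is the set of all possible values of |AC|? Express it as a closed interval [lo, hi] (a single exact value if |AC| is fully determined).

|AB| ∈ [23, 35]
|BC| ∈ {12}
|AC| ∈ [11, 47]

|AC| ∈ [11, 47]  (≈ [11.0000, 47.0000])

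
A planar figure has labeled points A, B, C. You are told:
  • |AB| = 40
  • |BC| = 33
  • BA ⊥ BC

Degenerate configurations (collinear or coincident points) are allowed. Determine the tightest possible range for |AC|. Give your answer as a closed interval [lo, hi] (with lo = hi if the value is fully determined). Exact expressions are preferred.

|AC| = √(2689)  (≈ 51.8556)

|AB| ∈ {40}
|BC| ∈ {33}
|AC| ∈ {√(2689)}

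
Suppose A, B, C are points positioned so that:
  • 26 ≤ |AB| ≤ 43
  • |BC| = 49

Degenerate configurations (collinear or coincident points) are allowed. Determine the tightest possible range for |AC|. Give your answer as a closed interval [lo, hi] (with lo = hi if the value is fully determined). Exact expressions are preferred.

|AB| ∈ [26, 43]
|BC| ∈ {49}
|AC| ∈ [6, 92]

|AC| ∈ [6, 92]  (≈ [6.0000, 92.0000])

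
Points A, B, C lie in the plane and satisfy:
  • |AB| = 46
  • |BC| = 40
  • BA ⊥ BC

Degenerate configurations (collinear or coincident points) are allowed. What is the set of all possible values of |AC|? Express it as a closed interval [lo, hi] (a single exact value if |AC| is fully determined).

|AC| = 2·√(929)  (≈ 60.9590)

|AB| ∈ {46}
|BC| ∈ {40}
|AC| ∈ {2·√(929)}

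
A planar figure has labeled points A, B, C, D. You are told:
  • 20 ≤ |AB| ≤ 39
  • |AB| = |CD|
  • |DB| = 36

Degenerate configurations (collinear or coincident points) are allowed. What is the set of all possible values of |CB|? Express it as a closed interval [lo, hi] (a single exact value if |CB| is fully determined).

|CB| ∈ [0, 75]  (≈ [0.0000, 75.0000])

|AB| ∈ [20, 39]
|BD| ∈ {36}
|CD| ∈ [20, 39]
|AD| ∈ [0, 75]
|BC| ∈ [0, 75]
|AC| ∈ [0, 114]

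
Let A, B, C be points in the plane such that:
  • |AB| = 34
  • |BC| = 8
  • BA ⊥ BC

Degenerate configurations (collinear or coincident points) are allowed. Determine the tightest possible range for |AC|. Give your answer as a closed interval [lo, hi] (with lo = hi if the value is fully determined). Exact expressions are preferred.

|AC| = 2·√(305)  (≈ 34.9285)

|AB| ∈ {34}
|BC| ∈ {8}
|AC| ∈ {2·√(305)}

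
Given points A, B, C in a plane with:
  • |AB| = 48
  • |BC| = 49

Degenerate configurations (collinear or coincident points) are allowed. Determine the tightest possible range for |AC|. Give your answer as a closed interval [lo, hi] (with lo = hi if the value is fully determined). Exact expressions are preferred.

|AC| ∈ [1, 97]  (≈ [1.0000, 97.0000])

|AB| ∈ {48}
|BC| ∈ {49}
|AC| ∈ [1, 97]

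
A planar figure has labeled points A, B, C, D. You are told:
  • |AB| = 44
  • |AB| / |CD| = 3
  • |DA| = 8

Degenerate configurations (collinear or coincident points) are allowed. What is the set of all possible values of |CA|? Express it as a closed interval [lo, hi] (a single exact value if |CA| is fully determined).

|AB| ∈ {44}
|AD| ∈ {8}
|CD| ∈ {44/3}
|BD| ∈ [36, 52]
|AC| ∈ [20/3, 68/3]
|BC| ∈ [64/3, 200/3]

|CA| ∈ [20/3, 68/3]  (≈ [6.6667, 22.6667])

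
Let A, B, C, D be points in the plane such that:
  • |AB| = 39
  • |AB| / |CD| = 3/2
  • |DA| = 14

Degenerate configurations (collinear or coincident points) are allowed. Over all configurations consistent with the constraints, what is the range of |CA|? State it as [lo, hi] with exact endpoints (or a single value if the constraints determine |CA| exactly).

|CA| ∈ [12, 40]  (≈ [12.0000, 40.0000])

|AB| ∈ {39}
|AD| ∈ {14}
|CD| ∈ {26}
|BD| ∈ [25, 53]
|AC| ∈ [12, 40]
|BC| ∈ [0, 79]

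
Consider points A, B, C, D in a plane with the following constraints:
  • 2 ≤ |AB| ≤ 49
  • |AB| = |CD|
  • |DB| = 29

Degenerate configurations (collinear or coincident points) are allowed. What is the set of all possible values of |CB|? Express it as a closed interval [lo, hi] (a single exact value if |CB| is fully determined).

|CB| ∈ [0, 78]  (≈ [0.0000, 78.0000])

|AB| ∈ [2, 49]
|BD| ∈ {29}
|CD| ∈ [2, 49]
|AD| ∈ [0, 78]
|BC| ∈ [0, 78]
|AC| ∈ [0, 127]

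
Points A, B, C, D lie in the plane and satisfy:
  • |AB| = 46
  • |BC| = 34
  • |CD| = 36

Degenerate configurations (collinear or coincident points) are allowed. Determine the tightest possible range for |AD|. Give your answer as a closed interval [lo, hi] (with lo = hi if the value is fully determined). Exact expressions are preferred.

|AD| ∈ [0, 116]  (≈ [0.0000, 116.0000])

|AB| ∈ {46}
|BC| ∈ {34}
|CD| ∈ {36}
|AC| ∈ [12, 80]
|BD| ∈ [2, 70]
|AD| ∈ [0, 116]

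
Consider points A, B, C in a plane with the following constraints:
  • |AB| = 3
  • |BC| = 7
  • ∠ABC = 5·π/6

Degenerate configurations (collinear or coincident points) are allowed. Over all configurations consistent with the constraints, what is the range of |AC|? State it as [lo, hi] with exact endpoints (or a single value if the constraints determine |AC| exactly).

|AB| ∈ {3}
|BC| ∈ {7}
|AC| ∈ {√(21·√(3) + 58)}

|AC| = √(21·√(3) + 58)  (≈ 9.7146)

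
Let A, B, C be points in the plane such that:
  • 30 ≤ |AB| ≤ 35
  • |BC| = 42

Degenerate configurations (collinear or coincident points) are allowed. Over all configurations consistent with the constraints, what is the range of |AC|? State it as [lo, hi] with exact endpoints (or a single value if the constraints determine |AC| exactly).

|AB| ∈ [30, 35]
|BC| ∈ {42}
|AC| ∈ [7, 77]

|AC| ∈ [7, 77]  (≈ [7.0000, 77.0000])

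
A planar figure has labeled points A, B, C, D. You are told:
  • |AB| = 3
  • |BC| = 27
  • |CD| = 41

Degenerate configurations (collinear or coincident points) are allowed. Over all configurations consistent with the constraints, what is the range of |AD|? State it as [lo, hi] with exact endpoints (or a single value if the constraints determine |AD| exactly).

|AB| ∈ {3}
|BC| ∈ {27}
|CD| ∈ {41}
|AC| ∈ [24, 30]
|BD| ∈ [14, 68]
|AD| ∈ [11, 71]

|AD| ∈ [11, 71]  (≈ [11.0000, 71.0000])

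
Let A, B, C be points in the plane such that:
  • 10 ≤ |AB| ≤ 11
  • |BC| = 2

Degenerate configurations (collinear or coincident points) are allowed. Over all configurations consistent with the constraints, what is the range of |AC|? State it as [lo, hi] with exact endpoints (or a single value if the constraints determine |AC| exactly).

|AB| ∈ [10, 11]
|BC| ∈ {2}
|AC| ∈ [8, 13]

|AC| ∈ [8, 13]  (≈ [8.0000, 13.0000])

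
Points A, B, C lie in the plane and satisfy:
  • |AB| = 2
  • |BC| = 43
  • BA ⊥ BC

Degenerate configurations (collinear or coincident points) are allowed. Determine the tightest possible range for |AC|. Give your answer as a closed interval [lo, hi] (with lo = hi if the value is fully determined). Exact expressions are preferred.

|AB| ∈ {2}
|BC| ∈ {43}
|AC| ∈ {√(1853)}

|AC| = √(1853)  (≈ 43.0465)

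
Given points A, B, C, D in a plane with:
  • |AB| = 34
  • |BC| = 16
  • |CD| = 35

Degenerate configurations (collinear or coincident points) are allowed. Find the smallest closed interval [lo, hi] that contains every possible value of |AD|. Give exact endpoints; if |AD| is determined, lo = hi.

|AD| ∈ [0, 85]  (≈ [0.0000, 85.0000])

|AB| ∈ {34}
|BC| ∈ {16}
|CD| ∈ {35}
|AC| ∈ [18, 50]
|BD| ∈ [19, 51]
|AD| ∈ [0, 85]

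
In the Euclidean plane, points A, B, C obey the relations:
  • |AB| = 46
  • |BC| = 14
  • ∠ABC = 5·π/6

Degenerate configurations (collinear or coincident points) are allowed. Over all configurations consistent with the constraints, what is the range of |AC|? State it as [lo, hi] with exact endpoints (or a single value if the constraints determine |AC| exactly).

|AB| ∈ {46}
|BC| ∈ {14}
|AC| ∈ {2·√(161·√(3) + 578)}

|AC| = 2·√(161·√(3) + 578)  (≈ 58.5443)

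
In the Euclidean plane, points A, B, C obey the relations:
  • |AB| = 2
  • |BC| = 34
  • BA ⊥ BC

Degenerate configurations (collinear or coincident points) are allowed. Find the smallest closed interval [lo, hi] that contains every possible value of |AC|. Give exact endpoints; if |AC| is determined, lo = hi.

|AB| ∈ {2}
|BC| ∈ {34}
|AC| ∈ {2·√(290)}

|AC| = 2·√(290)  (≈ 34.0588)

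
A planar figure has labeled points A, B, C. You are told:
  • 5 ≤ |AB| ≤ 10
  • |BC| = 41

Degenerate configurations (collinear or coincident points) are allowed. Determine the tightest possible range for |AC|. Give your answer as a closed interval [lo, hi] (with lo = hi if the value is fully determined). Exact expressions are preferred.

|AB| ∈ [5, 10]
|BC| ∈ {41}
|AC| ∈ [31, 51]

|AC| ∈ [31, 51]  (≈ [31.0000, 51.0000])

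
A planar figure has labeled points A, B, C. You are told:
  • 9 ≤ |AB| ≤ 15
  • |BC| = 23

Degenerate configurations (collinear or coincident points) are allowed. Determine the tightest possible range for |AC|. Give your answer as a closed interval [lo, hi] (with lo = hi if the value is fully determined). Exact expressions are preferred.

|AB| ∈ [9, 15]
|BC| ∈ {23}
|AC| ∈ [8, 38]

|AC| ∈ [8, 38]  (≈ [8.0000, 38.0000])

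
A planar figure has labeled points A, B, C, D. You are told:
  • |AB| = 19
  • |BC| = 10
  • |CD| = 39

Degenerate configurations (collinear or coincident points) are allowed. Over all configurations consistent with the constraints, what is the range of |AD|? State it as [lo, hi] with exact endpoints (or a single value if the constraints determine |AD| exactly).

|AB| ∈ {19}
|BC| ∈ {10}
|CD| ∈ {39}
|AC| ∈ [9, 29]
|BD| ∈ [29, 49]
|AD| ∈ [10, 68]

|AD| ∈ [10, 68]  (≈ [10.0000, 68.0000])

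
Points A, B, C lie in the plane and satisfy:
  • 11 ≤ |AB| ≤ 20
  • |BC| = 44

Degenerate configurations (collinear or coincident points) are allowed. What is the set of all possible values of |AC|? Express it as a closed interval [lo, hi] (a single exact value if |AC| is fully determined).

|AB| ∈ [11, 20]
|BC| ∈ {44}
|AC| ∈ [24, 64]

|AC| ∈ [24, 64]  (≈ [24.0000, 64.0000])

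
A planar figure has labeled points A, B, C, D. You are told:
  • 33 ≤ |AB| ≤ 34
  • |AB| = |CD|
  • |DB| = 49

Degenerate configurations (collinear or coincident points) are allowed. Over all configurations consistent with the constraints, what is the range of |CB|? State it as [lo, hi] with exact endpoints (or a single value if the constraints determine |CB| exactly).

|CB| ∈ [15, 83]  (≈ [15.0000, 83.0000])

|AB| ∈ [33, 34]
|BD| ∈ {49}
|CD| ∈ [33, 34]
|AD| ∈ [15, 83]
|BC| ∈ [15, 83]
|AC| ∈ [0, 117]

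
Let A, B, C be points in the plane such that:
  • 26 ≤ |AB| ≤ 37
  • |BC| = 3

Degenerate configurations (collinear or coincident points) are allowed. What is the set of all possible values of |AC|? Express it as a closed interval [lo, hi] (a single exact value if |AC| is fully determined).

|AC| ∈ [23, 40]  (≈ [23.0000, 40.0000])

|AB| ∈ [26, 37]
|BC| ∈ {3}
|AC| ∈ [23, 40]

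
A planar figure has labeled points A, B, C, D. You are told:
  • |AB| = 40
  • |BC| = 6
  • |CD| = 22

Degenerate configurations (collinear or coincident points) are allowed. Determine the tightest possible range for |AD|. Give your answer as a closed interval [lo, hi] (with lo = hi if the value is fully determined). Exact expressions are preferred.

|AD| ∈ [12, 68]  (≈ [12.0000, 68.0000])

|AB| ∈ {40}
|BC| ∈ {6}
|CD| ∈ {22}
|AC| ∈ [34, 46]
|BD| ∈ [16, 28]
|AD| ∈ [12, 68]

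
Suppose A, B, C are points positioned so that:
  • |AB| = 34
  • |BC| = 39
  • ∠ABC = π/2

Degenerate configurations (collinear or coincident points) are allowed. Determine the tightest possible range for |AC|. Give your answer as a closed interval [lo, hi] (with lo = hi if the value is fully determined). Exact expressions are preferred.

|AB| ∈ {34}
|BC| ∈ {39}
|AC| ∈ {√(2677)}

|AC| = √(2677)  (≈ 51.7397)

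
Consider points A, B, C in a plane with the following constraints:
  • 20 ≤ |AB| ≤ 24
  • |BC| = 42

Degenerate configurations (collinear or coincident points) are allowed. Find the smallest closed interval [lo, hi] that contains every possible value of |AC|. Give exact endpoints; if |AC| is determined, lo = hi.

|AC| ∈ [18, 66]  (≈ [18.0000, 66.0000])

|AB| ∈ [20, 24]
|BC| ∈ {42}
|AC| ∈ [18, 66]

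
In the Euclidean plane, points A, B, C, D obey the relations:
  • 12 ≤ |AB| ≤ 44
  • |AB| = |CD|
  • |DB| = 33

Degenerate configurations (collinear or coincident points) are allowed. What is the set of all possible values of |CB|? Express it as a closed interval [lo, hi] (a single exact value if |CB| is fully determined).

|CB| ∈ [0, 77]  (≈ [0.0000, 77.0000])

|AB| ∈ [12, 44]
|BD| ∈ {33}
|CD| ∈ [12, 44]
|AD| ∈ [0, 77]
|BC| ∈ [0, 77]
|AC| ∈ [0, 121]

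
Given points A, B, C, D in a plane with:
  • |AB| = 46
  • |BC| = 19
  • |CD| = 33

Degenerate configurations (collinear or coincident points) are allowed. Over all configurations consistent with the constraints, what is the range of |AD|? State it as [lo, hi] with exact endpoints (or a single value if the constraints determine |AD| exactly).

|AB| ∈ {46}
|BC| ∈ {19}
|CD| ∈ {33}
|AC| ∈ [27, 65]
|BD| ∈ [14, 52]
|AD| ∈ [0, 98]

|AD| ∈ [0, 98]  (≈ [0.0000, 98.0000])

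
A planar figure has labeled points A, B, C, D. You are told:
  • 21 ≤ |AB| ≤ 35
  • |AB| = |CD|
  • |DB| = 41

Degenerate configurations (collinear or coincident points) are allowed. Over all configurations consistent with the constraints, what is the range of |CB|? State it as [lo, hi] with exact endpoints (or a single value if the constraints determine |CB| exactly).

|CB| ∈ [6, 76]  (≈ [6.0000, 76.0000])

|AB| ∈ [21, 35]
|BD| ∈ {41}
|CD| ∈ [21, 35]
|AD| ∈ [6, 76]
|BC| ∈ [6, 76]
|AC| ∈ [0, 111]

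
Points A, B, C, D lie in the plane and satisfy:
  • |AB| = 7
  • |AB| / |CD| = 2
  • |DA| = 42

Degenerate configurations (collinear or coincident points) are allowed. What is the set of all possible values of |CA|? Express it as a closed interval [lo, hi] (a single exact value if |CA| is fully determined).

|CA| ∈ [77/2, 91/2]  (≈ [38.5000, 45.5000])

|AB| ∈ {7}
|AD| ∈ {42}
|CD| ∈ {7/2}
|BD| ∈ [35, 49]
|AC| ∈ [77/2, 91/2]
|BC| ∈ [63/2, 105/2]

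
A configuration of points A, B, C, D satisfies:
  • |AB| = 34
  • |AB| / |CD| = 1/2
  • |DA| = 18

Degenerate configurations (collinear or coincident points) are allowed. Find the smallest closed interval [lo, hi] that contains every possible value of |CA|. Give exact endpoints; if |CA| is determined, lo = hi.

|CA| ∈ [50, 86]  (≈ [50.0000, 86.0000])

|AB| ∈ {34}
|AD| ∈ {18}
|CD| ∈ {68}
|BD| ∈ [16, 52]
|AC| ∈ [50, 86]
|BC| ∈ [16, 120]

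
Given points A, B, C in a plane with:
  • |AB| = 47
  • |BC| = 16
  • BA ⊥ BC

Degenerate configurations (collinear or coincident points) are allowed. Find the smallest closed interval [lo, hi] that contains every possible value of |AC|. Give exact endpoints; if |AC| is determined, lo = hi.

|AB| ∈ {47}
|BC| ∈ {16}
|AC| ∈ {√(2465)}

|AC| = √(2465)  (≈ 49.6488)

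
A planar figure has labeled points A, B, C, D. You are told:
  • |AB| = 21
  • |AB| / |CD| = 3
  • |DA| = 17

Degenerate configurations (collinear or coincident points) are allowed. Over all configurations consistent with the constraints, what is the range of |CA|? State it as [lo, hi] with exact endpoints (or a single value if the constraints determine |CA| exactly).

|AB| ∈ {21}
|AD| ∈ {17}
|CD| ∈ {7}
|BD| ∈ [4, 38]
|AC| ∈ [10, 24]
|BC| ∈ [0, 45]

|CA| ∈ [10, 24]  (≈ [10.0000, 24.0000])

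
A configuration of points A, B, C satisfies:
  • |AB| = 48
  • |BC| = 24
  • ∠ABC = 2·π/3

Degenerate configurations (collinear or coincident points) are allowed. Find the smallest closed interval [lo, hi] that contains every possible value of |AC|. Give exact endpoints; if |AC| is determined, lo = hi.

|AC| = 24·√(7)  (≈ 63.4980)

|AB| ∈ {48}
|BC| ∈ {24}
|AC| ∈ {24·√(7)}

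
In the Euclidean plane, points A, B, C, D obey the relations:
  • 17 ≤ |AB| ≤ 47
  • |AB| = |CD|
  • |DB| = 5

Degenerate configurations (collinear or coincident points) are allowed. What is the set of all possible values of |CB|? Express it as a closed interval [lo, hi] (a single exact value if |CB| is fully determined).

|AB| ∈ [17, 47]
|BD| ∈ {5}
|CD| ∈ [17, 47]
|AD| ∈ [12, 52]
|BC| ∈ [12, 52]
|AC| ∈ [0, 99]

|CB| ∈ [12, 52]  (≈ [12.0000, 52.0000])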